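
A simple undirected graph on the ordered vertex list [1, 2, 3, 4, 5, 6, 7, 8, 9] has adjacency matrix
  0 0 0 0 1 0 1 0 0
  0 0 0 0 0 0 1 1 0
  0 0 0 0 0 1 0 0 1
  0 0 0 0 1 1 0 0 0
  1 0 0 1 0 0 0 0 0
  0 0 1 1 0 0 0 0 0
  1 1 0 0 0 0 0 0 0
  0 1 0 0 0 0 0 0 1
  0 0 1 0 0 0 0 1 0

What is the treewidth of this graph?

2

A width-2 tree decomposition is:
Bags: B1 = {1, 4, 5}  B2 = {1, 4, 6}  B3 = {1, 3, 6}  B4 = {1, 3, 9}  B5 = {1, 8, 9}  B6 = {1, 2, 8}  B7 = {1, 2, 7}
Tree: B1–B2, B2–B3, B3–B4, B4–B5, B5–B6, B6–B7
Each bag holds 3 vertices, so the decomposition has width 2, which upper-bounds the treewidth. For the lower bound, G contains the cycle 1–5–4–6–3–9–8–2–7–1, so G is not a forest; only forests have treewidth ≤ 1, hence tw(G) ≥ 2. Hence tw(G) = 2 exactly.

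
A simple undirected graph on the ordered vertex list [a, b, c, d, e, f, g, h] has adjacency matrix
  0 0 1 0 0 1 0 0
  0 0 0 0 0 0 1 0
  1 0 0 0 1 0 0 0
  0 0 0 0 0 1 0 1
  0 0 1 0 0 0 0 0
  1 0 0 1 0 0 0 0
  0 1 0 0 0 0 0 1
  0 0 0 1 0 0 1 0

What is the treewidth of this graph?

A width-1 tree decomposition is:
Bags: B1 = {b, g}  B2 = {g, h}  B3 = {d, h}  B4 = {d, f}  B5 = {a, f}  B6 = {a, c}  B7 = {c, e}
Tree: B1–B2, B2–B3, B3–B4, B4–B5, B5–B6, B6–B7
Every bag has size at most 2, so the width is 2 − 1 = 1 and tw(G) ≤ 1. Any graph with an edge has treewidth ≥ 1, and G has the edge b–g. Combining the bounds, tw(G) = 1.

1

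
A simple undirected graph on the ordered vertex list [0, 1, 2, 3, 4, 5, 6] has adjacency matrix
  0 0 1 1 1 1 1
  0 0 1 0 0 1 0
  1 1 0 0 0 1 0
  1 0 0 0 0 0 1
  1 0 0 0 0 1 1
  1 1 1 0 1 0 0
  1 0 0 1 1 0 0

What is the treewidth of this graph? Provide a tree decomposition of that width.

Each bag holds 3 vertices, so the decomposition has width 2, which upper-bounds the treewidth. On the other hand G contains the 3-clique {0, 2, 5}. A clique must lie in a single bag of any decomposition, so no decomposition can have width below 2. Combining the bounds, tw(G) = 2.

Treewidth 2.
One optimal decomposition is:
Bags: B1 = {0, 4, 5}  B2 = {0, 2, 5}  B3 = {0, 4, 6}  B4 = {1, 2, 5}  B5 = {0, 3, 6}
Tree: B1–B2, B1–B3, B2–B4, B3–B5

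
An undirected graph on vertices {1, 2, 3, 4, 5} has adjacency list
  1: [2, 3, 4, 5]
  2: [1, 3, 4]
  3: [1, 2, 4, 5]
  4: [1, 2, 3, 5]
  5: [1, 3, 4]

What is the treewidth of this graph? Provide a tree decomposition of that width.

Treewidth 3.
One such decomposition:
Bags: B1 = {1, 2, 3, 4}  B2 = {1, 3, 4, 5}
Tree: B1–B2

The largest bag has 4 vertices, giving width 3; this decomposition certifies tw(G) ≤ 3. Conversely, {1, 2, 3, 4} is a clique of size 4, and the vertices of any clique must share a bag in every tree decomposition; so some bag has ≥ 4 vertices and tw(G) ≥ 3. Combining the bounds, tw(G) = 3.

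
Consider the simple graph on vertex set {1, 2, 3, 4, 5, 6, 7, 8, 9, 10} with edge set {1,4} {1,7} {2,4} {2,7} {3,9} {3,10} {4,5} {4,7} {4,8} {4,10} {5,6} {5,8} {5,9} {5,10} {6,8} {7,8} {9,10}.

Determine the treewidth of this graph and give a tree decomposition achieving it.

Treewidth 2.
One optimal decomposition is:
Bags: B1 = {4, 7, 8}  B2 = {4, 5, 8}  B3 = {4, 5, 10}  B4 = {5, 9, 10}  B5 = {1, 4, 7}  B6 = {2, 4, 7}  B7 = {5, 6, 8}  B8 = {3, 9, 10}
Tree: B1–B2, B2–B3, B3–B4, B1–B5, B5–B6, B2–B7, B4–B8

Each bag holds 3 vertices, so the decomposition has width 2, which upper-bounds the treewidth. For the lower bound, the 3 vertices {3, 9, 10} are pairwise adjacent, and any tree decomposition puts a clique entirely inside one bag — forcing width ≥ 2. Hence tw(G) = 2 exactly.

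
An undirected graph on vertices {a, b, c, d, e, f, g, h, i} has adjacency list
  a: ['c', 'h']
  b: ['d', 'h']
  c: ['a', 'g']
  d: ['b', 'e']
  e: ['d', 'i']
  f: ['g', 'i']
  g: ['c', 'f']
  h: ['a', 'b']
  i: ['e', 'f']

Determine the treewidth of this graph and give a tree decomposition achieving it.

The largest bag has 3 vertices, giving width 2; this decomposition certifies tw(G) ≤ 2. For the lower bound, G contains the cycle d–e–i–f–g–c–a–h–b–d, so G is not a forest; only forests have treewidth ≤ 1, hence tw(G) ≥ 2. Hence tw(G) = 2 exactly.

Treewidth 2.
Bags: B1 = {d, e, i}  B2 = {d, f, i}  B3 = {d, f, g}  B4 = {c, d, g}  B5 = {a, c, d}  B6 = {a, d, h}  B7 = {b, d, h}
Tree: B1–B2, B2–B3, B3–B4, B4–B5, B5–B6, B6–B7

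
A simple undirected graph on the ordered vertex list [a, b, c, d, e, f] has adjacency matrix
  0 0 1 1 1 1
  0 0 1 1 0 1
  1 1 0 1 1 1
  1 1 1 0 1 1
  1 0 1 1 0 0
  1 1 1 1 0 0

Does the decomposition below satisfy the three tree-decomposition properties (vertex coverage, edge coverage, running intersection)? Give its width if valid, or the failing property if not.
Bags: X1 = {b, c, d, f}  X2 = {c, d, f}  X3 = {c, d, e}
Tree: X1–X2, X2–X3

A tree decomposition must satisfy three properties: every vertex lies in some bag; for every edge, both endpoints lie together in some bag; and for every vertex, the bags containing it form a connected subtree. Here vertex a appears in no bag, so the decomposition is invalid.

No — vertex a appears in no bag.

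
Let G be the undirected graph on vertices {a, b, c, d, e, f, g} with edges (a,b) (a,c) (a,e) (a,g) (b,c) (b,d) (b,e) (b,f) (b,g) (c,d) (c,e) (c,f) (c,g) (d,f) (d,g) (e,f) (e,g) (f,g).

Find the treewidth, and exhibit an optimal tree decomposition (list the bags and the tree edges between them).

Every bag has size at most 5, so the width is 5 − 1 = 4 and tw(G) ≤ 4. For the lower bound, the 5 vertices {b, c, d, f, g} are pairwise adjacent, and any tree decomposition puts a clique entirely inside one bag — forcing width ≥ 4. Hence tw(G) = 4 exactly.

Treewidth 4.
One such decomposition:
Bags: B1 = {a, b, c, e, g}  B2 = {b, c, e, f, g}  B3 = {b, c, d, f, g}
Tree: B1–B2, B2–B3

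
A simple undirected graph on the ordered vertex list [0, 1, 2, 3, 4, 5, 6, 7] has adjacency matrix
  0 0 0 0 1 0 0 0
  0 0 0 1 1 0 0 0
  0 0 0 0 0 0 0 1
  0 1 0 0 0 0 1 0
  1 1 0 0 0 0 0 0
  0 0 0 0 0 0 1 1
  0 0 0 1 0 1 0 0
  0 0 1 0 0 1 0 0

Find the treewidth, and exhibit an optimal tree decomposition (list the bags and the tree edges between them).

Every bag has size at most 2, so the width is 2 − 1 = 1 and tw(G) ≤ 1. Any graph with an edge has treewidth ≥ 1, and G has the edge 0–4. Combining the bounds, tw(G) = 1.

Treewidth 1.
One optimal decomposition is:
Bags: B1 = {0, 4}  B2 = {1, 4}  B3 = {1, 3}  B4 = {3, 6}  B5 = {5, 6}  B6 = {5, 7}  B7 = {2, 7}
Tree: B1–B2, B2–B3, B3–B4, B4–B5, B5–B6, B6–B7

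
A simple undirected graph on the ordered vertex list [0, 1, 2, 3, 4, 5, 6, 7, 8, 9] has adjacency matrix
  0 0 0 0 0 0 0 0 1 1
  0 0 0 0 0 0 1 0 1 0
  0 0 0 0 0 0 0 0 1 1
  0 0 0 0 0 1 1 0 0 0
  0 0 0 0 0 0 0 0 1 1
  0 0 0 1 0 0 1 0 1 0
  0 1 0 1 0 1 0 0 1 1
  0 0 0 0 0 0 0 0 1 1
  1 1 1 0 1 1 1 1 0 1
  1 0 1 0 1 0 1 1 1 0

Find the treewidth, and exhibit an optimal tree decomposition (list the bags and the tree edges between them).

Treewidth 2.
One optimal decomposition is:
Bags: B1 = {6, 8, 9}  B2 = {1, 6, 8}  B3 = {5, 6, 8}  B4 = {2, 8, 9}  B5 = {4, 8, 9}  B6 = {3, 5, 6}  B7 = {0, 8, 9}  B8 = {7, 8, 9}
Tree: B1–B2, B1–B3, B1–B4, B1–B5, B3–B6, B1–B7, B5–B8

Each bag holds 3 vertices, so the decomposition has width 2, which upper-bounds the treewidth. Conversely, {1, 6, 8} is a clique of size 3, and the vertices of any clique must share a bag in every tree decomposition; so some bag has ≥ 3 vertices and tw(G) ≥ 2. Hence tw(G) = 2 exactly.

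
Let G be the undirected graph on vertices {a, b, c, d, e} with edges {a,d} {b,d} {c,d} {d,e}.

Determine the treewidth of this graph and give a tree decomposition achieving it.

The largest bag has 2 vertices, giving width 1; this decomposition certifies tw(G) ≤ 1. Since G has at least one edge (e.g. a–d), it is not an edgeless graph, so tw(G) ≥ 1. Combining the bounds, tw(G) = 1.

Treewidth 1.
One such decomposition:
Bags: B1 = {a, d}  B2 = {c, d}  B3 = {d, e}  B4 = {b, d}
Tree: B1–B2, B2–B3, B2–B4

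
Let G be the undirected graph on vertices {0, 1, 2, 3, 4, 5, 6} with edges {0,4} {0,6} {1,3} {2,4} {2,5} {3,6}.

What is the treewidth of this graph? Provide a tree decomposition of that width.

Treewidth 1.
Bags: B1 = {1, 3}  B2 = {3, 6}  B3 = {0, 6}  B4 = {0, 4}  B5 = {2, 4}  B6 = {2, 5}
Tree: B1–B2, B2–B3, B3–B4, B4–B5, B5–B6

The largest bag has 2 vertices, giving width 1; this decomposition certifies tw(G) ≤ 1. Since G has at least one edge (e.g. 1–3), it is not an edgeless graph, so tw(G) ≥ 1. Hence tw(G) = 1 exactly.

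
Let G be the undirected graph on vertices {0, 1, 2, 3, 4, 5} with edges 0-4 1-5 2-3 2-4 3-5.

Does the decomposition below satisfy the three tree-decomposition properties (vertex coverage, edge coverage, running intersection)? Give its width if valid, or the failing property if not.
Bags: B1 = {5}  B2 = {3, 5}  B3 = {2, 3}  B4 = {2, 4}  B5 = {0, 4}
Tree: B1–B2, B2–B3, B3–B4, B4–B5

No — vertex 1 appears in no bag.

A tree decomposition must satisfy three properties: every vertex lies in some bag; for every edge, both endpoints lie together in some bag; and for every vertex, the bags containing it form a connected subtree. Here vertex 1 appears in no bag, so the decomposition is invalid.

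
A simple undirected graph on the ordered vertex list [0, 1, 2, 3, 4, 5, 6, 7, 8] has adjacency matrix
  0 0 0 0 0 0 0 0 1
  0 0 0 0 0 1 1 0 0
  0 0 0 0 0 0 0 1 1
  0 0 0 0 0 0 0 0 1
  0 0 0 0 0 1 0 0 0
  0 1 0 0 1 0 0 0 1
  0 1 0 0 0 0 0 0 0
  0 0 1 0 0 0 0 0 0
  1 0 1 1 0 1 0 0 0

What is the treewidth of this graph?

1

A width-1 tree decomposition is:
Bags: B1 = {4, 5}  B2 = {5, 8}  B3 = {2, 8}  B4 = {2, 7}  B5 = {0, 8}  B6 = {1, 5}  B7 = {1, 6}  B8 = {3, 8}
Tree: B1–B2, B2–B3, B3–B4, B2–B5, B1–B6, B6–B7, B2–B8
Every bag has size at most 2, so the width is 2 − 1 = 1 and tw(G) ≤ 1. G has an edge, so its treewidth is at least 1. Hence tw(G) = 1 exactly.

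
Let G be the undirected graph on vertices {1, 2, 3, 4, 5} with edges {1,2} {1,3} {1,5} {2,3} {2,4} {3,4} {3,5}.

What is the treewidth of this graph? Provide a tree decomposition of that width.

Treewidth 2.
One such decomposition:
Bags: B1 = {1, 3, 5}  B2 = {1, 2, 3}  B3 = {2, 3, 4}
Tree: B1–B2, B2–B3

Each bag holds 3 vertices, so the decomposition has width 2, which upper-bounds the treewidth. Conversely, {1, 2, 3} is a clique of size 3, and the vertices of any clique must share a bag in every tree decomposition; so some bag has ≥ 3 vertices and tw(G) ≥ 2. Hence tw(G) = 2 exactly.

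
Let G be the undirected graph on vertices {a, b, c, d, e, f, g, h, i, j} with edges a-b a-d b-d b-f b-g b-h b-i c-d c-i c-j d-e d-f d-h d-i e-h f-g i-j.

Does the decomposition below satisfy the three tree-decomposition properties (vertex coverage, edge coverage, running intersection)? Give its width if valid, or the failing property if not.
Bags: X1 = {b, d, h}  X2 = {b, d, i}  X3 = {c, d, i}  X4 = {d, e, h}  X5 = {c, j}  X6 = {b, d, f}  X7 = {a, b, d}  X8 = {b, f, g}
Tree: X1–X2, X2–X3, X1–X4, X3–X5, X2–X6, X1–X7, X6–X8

A tree decomposition must satisfy three properties: every vertex lies in some bag; for every edge, both endpoints lie together in some bag; and for every vertex, the bags containing it form a connected subtree. Here edge (i,j) lies in no bag, so the decomposition is invalid.

No — edge (i,j) lies in no bag.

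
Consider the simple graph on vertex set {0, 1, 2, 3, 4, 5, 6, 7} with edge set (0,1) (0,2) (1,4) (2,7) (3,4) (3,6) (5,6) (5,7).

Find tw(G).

A width-2 tree decomposition is:
Bags: B1 = {0, 1, 2}  B2 = {1, 2, 4}  B3 = {2, 3, 4}  B4 = {2, 3, 6}  B5 = {2, 5, 6}  B6 = {2, 5, 7}
Tree: B1–B2, B2–B3, B3–B4, B4–B5, B5–B6
The largest bag has 3 vertices, giving width 2; this decomposition certifies tw(G) ≤ 2. The edges 2–0–1–4–3–6–5–7–2 form a cycle, so G is not a tree and its treewidth is at least 2. Combining the bounds, tw(G) = 2.

2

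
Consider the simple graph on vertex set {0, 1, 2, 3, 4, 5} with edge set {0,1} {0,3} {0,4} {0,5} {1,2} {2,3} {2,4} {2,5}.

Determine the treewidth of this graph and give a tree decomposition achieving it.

Each bag holds 3 vertices, so the decomposition has width 2, which upper-bounds the treewidth. For the lower bound, G contains the cycle 2–3–0–4–2, so G is not a forest; only forests have treewidth ≤ 1, hence tw(G) ≥ 2. The upper and lower bounds meet at 2, so that is the treewidth.

Treewidth 2.
One such decomposition:
Bags: B1 = {0, 2, 3}  B2 = {0, 2, 4}  B3 = {0, 2, 5}  B4 = {0, 1, 2}
Tree: B1–B2, B2–B3, B3–B4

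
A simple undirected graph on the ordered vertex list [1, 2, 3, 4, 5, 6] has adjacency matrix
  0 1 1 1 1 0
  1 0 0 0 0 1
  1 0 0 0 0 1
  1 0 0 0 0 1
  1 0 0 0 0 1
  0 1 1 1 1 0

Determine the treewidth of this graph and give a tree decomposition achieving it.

Every bag has size at most 3, so the width is 3 − 1 = 2 and tw(G) ≤ 2. The edges 6–3–1–2–6 form a cycle, so G is not a tree and its treewidth is at least 2. Combining the bounds, tw(G) = 2.

Treewidth 2.
One such decomposition:
Bags: B1 = {1, 3, 6}  B2 = {1, 2, 6}  B3 = {1, 4, 6}  B4 = {1, 5, 6}
Tree: B1–B2, B2–B3, B3–B4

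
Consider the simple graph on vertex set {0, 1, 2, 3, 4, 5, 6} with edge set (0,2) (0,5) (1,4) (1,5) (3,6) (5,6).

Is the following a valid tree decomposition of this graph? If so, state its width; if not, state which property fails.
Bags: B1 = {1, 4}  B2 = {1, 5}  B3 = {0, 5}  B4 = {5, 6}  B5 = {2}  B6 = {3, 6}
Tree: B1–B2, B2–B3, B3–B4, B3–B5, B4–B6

No — edge (0,2) lies in no bag.

A tree decomposition must satisfy three properties: every vertex lies in some bag; for every edge, both endpoints lie together in some bag; and for every vertex, the bags containing it form a connected subtree. Here edge (0,2) lies in no bag, so the decomposition is invalid.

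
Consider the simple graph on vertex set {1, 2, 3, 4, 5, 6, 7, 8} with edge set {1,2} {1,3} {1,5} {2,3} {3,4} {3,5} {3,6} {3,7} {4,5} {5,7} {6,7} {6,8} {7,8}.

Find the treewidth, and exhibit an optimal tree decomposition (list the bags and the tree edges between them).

Every bag has size at most 3, so the width is 3 − 1 = 2 and tw(G) ≤ 2. Conversely, {6, 7, 8} is a clique of size 3, and the vertices of any clique must share a bag in every tree decomposition; so some bag has ≥ 3 vertices and tw(G) ≥ 2. Hence tw(G) = 2 exactly.

Treewidth 2.
Bags: B1 = {3, 4, 5}  B2 = {3, 5, 7}  B3 = {1, 3, 5}  B4 = {3, 6, 7}  B5 = {1, 2, 3}  B6 = {6, 7, 8}
Tree: B1–B2, B1–B3, B2–B4, B3–B5, B4–B6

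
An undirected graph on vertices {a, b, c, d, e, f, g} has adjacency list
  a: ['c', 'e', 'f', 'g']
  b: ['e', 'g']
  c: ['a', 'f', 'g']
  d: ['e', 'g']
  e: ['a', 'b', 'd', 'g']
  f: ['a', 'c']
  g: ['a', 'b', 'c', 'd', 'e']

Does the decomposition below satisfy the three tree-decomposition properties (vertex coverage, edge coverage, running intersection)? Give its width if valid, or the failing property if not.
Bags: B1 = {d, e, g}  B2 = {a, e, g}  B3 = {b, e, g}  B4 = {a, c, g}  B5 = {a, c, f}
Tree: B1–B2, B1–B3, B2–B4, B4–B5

Every vertex of G appears in some bag (union = {a, b, c, d, e, f, g}); every edge is covered by a bag; and for each vertex v the set of bags containing v is connected in the bag tree. The decomposition is therefore valid. The largest bag has 3 vertices, so the width is 2.

Yes; width 2.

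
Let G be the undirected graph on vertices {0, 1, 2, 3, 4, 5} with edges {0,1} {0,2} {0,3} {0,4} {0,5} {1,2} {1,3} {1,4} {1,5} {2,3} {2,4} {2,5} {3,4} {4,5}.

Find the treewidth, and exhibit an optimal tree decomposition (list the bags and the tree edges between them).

The largest bag has 5 vertices, giving width 4; this decomposition certifies tw(G) ≤ 4. For the lower bound, the 5 vertices {0, 1, 2, 3, 4} are pairwise adjacent, and any tree decomposition puts a clique entirely inside one bag — forcing width ≥ 4. Hence tw(G) = 4 exactly.

Treewidth 4.
Bags: B1 = {0, 1, 2, 3, 4}  B2 = {0, 1, 2, 4, 5}
Tree: B1–B2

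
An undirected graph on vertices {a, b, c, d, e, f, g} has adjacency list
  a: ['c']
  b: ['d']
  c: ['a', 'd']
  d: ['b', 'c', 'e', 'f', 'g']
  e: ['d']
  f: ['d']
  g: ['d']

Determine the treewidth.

1

A width-1 tree decomposition is:
Bags: B1 = {c, d}  B2 = {d, f}  B3 = {d, e}  B4 = {a, c}  B5 = {b, d}  B6 = {d, g}
Tree: B1–B2, B1–B3, B1–B4, B3–B5, B3–B6
The largest bag has 2 vertices, giving width 1; this decomposition certifies tw(G) ≤ 1. Since G has at least one edge (e.g. d–c), it is not an edgeless graph, so tw(G) ≥ 1. The upper and lower bounds meet at 1, so that is the treewidth.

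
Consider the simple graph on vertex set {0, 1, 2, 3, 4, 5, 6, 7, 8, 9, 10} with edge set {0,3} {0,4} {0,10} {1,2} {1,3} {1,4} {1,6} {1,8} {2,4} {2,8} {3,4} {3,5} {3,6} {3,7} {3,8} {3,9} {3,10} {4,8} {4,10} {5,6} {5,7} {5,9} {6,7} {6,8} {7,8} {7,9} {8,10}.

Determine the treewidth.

3

A width-3 tree decomposition is:
Bags: B1 = {3, 4, 8, 10}  B2 = {1, 3, 4, 8}  B3 = {0, 3, 4, 10}  B4 = {1, 3, 6, 8}  B5 = {1, 2, 4, 8}  B6 = {3, 6, 7, 8}  B7 = {3, 5, 6, 7}  B8 = {3, 5, 7, 9}
Tree: B1–B2, B1–B3, B2–B4, B2–B5, B4–B6, B6–B7, B7–B8
Every bag has size at most 4, so the width is 4 − 1 = 3 and tw(G) ≤ 3. Conversely, {1, 2, 4, 8} is a clique of size 4, and the vertices of any clique must share a bag in every tree decomposition; so some bag has ≥ 4 vertices and tw(G) ≥ 3. The upper and lower bounds meet at 3, so that is the treewidth.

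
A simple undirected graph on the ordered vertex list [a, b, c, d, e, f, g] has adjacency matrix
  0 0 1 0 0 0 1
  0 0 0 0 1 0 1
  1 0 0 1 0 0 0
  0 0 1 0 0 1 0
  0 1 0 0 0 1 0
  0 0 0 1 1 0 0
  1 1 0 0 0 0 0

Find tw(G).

2

A width-2 tree decomposition is:
Bags: B1 = {a, c, g}  B2 = {b, c, g}  B3 = {b, c, e}  B4 = {c, e, f}  B5 = {c, d, f}
Tree: B1–B2, B2–B3, B3–B4, B4–B5
Each bag holds 3 vertices, so the decomposition has width 2, which upper-bounds the treewidth. Since c–a–g–b–e–f–d–c is a cycle in G, G is not acyclic. Forests are exactly the graphs of treewidth ≤ 1, so tw(G) ≥ 2. Combining the bounds, tw(G) = 2.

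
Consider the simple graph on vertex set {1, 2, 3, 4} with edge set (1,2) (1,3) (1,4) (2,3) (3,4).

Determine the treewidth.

2

A width-2 tree decomposition is:
Bags: B1 = {1, 3, 4}  B2 = {1, 2, 3}
Tree: B1–B2
Each bag holds 3 vertices, so the decomposition has width 2, which upper-bounds the treewidth. On the other hand G contains the 3-clique {1, 2, 3}. A clique must lie in a single bag of any decomposition, so no decomposition can have width below 2. Hence tw(G) = 2 exactly.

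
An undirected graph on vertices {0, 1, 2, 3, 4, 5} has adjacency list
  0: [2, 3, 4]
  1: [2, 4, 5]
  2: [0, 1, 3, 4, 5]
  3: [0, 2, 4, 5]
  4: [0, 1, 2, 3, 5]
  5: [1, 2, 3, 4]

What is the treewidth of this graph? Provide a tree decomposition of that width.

Treewidth 3.
One optimal decomposition is:
Bags: B1 = {2, 3, 4, 5}  B2 = {0, 2, 3, 4}  B3 = {1, 2, 4, 5}
Tree: B1–B2, B1–B3

Every bag has size at most 4, so the width is 4 − 1 = 3 and tw(G) ≤ 3. For the lower bound, the 4 vertices {1, 2, 4, 5} are pairwise adjacent, and any tree decomposition puts a clique entirely inside one bag — forcing width ≥ 3. Combining the bounds, tw(G) = 3.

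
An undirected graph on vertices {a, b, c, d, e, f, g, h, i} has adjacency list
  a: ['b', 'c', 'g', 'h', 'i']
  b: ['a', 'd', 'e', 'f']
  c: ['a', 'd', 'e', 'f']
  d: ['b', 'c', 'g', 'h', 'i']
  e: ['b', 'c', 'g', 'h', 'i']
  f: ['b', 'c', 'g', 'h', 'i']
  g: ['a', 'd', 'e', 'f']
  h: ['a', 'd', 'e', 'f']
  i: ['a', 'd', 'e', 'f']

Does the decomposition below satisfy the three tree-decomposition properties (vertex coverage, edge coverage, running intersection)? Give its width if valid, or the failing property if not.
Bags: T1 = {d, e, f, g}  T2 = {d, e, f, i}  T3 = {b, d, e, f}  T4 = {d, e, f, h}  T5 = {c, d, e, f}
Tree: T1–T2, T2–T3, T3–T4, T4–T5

No — vertex a appears in no bag.

A tree decomposition must satisfy three properties: every vertex lies in some bag; for every edge, both endpoints lie together in some bag; and for every vertex, the bags containing it form a connected subtree. Here vertex a appears in no bag, so the decomposition is invalid.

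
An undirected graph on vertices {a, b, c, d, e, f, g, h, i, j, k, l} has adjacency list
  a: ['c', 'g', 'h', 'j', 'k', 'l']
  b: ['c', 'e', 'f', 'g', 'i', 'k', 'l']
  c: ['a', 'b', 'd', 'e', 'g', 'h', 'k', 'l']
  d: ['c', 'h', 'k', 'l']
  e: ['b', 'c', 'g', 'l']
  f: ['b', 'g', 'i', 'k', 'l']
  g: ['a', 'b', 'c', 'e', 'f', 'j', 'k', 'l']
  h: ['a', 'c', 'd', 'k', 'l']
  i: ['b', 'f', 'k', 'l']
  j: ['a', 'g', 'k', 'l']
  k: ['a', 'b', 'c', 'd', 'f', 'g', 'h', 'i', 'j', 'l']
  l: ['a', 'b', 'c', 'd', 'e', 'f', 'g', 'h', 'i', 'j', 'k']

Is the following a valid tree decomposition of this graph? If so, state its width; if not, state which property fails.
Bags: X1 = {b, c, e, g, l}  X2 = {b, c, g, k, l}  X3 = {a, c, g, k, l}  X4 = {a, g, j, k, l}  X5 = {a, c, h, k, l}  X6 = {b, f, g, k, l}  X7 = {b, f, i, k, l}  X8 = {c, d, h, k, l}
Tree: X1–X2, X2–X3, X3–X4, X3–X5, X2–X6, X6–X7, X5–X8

Yes; width 4.

Checking the three conditions: (i) the bags cover all of {a, b, c, d, e, f, g, h, i, j, k, l}; (ii) for each edge, some bag contains both endpoints; (iii) the bags containing any fixed vertex form a subtree. All hold, so the decomposition is valid with width 5 − 1 = 4.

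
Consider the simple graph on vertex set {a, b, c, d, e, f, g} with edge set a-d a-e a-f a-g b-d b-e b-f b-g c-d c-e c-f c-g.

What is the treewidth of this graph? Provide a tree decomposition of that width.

The largest bag has 4 vertices, giving width 3; this decomposition certifies tw(G) ≤ 3. For the lower bound: the 4 vertex sets {b,g}, {a,f}, {c}, {e} are disjoint, each induces a connected subgraph, and every pair is joined by at least one edge of G. Contracting each set to a single vertex therefore yields K_{4} as a minor, and since treewidth is minor-monotone, tw(G) ≥ tw(K_{4}) = 3. Combining the bounds, tw(G) = 3.

Treewidth 3.
One optimal decomposition is:
Bags: B1 = {a, b, c, g}  B2 = {a, b, c, f}  B3 = {a, b, c, e}  B4 = {a, b, c, d}
Tree: B1–B2, B2–B3, B3–B4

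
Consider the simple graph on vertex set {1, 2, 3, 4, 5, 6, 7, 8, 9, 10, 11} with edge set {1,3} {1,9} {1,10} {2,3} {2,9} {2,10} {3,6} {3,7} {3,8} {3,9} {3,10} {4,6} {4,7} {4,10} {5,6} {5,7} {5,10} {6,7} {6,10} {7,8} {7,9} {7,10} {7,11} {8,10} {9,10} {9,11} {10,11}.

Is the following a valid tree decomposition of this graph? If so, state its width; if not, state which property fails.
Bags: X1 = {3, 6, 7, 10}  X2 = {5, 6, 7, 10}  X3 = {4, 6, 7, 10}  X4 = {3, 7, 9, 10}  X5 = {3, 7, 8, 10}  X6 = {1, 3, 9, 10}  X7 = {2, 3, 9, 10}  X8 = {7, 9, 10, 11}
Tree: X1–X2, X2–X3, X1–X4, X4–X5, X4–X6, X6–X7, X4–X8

Yes; width 3.

Every vertex of G appears in some bag (union = {1, 2, 3, 4, 5, 6, 7, 8, 9, 10, 11}); every edge is covered by a bag; and for each vertex v the set of bags containing v is connected in the bag tree. The decomposition is therefore valid. The largest bag has 4 vertices, so the width is 3.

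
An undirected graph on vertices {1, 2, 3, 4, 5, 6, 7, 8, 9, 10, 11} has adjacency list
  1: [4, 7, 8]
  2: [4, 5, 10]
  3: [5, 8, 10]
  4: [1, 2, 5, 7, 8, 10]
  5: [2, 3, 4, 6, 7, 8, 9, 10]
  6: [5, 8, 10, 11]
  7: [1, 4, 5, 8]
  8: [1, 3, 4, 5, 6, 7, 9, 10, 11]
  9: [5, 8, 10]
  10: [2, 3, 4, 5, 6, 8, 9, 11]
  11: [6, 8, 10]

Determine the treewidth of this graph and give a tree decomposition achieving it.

Treewidth 3.
One optimal decomposition is:
Bags: B1 = {6, 8, 10, 11}  B2 = {5, 6, 8, 10}  B3 = {4, 5, 8, 10}  B4 = {5, 8, 9, 10}  B5 = {4, 5, 7, 8}  B6 = {2, 4, 5, 10}  B7 = {3, 5, 8, 10}  B8 = {1, 4, 7, 8}
Tree: B1–B2, B2–B3, B2–B4, B3–B5, B3–B6, B3–B7, B5–B8

The largest bag has 4 vertices, giving width 3; this decomposition certifies tw(G) ≤ 3. For the lower bound, the 4 vertices {1, 4, 7, 8} are pairwise adjacent, and any tree decomposition puts a clique entirely inside one bag — forcing width ≥ 3. Hence tw(G) = 3 exactly.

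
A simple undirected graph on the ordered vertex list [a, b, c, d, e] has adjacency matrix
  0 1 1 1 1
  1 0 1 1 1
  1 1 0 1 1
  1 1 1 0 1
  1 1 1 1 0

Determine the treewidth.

A width-4 tree decomposition is:
Bags: B1 = {a, b, c, d, e}
Tree: (single bag)
A single bag containing all 5 vertices is trivially a valid decomposition of width 4. For the lower bound, the 5 vertices {a, b, c, d, e} are pairwise adjacent, and any tree decomposition puts a clique entirely inside one bag — forcing width ≥ 4. Hence tw(G) = 4 exactly.

4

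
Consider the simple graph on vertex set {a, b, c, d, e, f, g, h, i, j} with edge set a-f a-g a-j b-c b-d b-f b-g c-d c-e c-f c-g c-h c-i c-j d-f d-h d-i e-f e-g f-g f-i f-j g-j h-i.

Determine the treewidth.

A width-3 tree decomposition is:
Bags: B1 = {b, c, d, f}  B2 = {c, d, f, i}  B3 = {b, c, f, g}  B4 = {c, f, g, j}  B5 = {a, f, g, j}  B6 = {c, e, f, g}  B7 = {c, d, h, i}
Tree: B1–B2, B1–B3, B3–B4, B4–B5, B4–B6, B2–B7
Each bag holds 4 vertices, so the decomposition has width 3, which upper-bounds the treewidth. For the lower bound, the 4 vertices {c, d, h, i} are pairwise adjacent, and any tree decomposition puts a clique entirely inside one bag — forcing width ≥ 3. The upper and lower bounds meet at 3, so that is the treewidth.

3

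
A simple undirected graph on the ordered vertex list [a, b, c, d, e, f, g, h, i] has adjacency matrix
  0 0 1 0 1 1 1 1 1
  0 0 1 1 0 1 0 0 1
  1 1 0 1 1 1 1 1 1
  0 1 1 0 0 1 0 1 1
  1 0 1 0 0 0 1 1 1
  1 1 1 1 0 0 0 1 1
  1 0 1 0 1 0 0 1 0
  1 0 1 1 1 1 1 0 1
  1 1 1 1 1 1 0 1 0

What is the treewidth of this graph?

4

A width-4 tree decomposition is:
Bags: B1 = {c, d, f, h, i}  B2 = {b, c, d, f, i}  B3 = {a, c, f, h, i}  B4 = {a, c, e, h, i}  B5 = {a, c, e, g, h}
Tree: B1–B2, B1–B3, B3–B4, B4–B5
The largest bag has 5 vertices, giving width 4; this decomposition certifies tw(G) ≤ 4. Conversely, {a, c, e, g, h} is a clique of size 5, and the vertices of any clique must share a bag in every tree decomposition; so some bag has ≥ 5 vertices and tw(G) ≥ 4. Therefore the treewidth is 4.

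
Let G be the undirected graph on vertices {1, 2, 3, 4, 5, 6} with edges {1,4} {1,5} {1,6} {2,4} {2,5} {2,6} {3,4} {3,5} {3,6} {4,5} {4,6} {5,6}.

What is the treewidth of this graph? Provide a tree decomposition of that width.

Treewidth 3.
One such decomposition:
Bags: B1 = {2, 4, 5, 6}  B2 = {1, 4, 5, 6}  B3 = {3, 4, 5, 6}
Tree: B1–B2, B1–B3

Each bag holds 4 vertices, so the decomposition has width 3, which upper-bounds the treewidth. For the lower bound, the 4 vertices {1, 4, 5, 6} are pairwise adjacent, and any tree decomposition puts a clique entirely inside one bag — forcing width ≥ 3. Hence tw(G) = 3 exactly.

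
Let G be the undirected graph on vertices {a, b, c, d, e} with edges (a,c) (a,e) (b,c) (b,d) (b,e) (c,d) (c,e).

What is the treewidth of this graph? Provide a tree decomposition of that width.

The largest bag has 3 vertices, giving width 2; this decomposition certifies tw(G) ≤ 2. For the lower bound, the 3 vertices {b, c, d} are pairwise adjacent, and any tree decomposition puts a clique entirely inside one bag — forcing width ≥ 2. The upper and lower bounds meet at 2, so that is the treewidth.

Treewidth 2.
One optimal decomposition is:
Bags: B1 = {a, c, e}  B2 = {b, c, e}  B3 = {b, c, d}
Tree: B1–B2, B2–B3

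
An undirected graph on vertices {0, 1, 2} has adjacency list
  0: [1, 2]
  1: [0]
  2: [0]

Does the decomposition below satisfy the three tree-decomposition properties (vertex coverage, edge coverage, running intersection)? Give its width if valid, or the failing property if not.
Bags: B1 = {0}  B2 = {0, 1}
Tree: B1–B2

No — vertex 2 appears in no bag.

A tree decomposition must satisfy three properties: every vertex lies in some bag; for every edge, both endpoints lie together in some bag; and for every vertex, the bags containing it form a connected subtree. Here vertex 2 appears in no bag, so the decomposition is invalid.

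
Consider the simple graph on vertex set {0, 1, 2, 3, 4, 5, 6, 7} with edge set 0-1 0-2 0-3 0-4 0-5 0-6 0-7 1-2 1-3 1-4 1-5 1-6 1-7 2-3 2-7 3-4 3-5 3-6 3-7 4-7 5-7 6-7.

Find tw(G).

4

A width-4 tree decomposition is:
Bags: B1 = {0, 1, 2, 3, 7}  B2 = {0, 1, 3, 4, 7}  B3 = {0, 1, 3, 6, 7}  B4 = {0, 1, 3, 5, 7}
Tree: B1–B2, B2–B3, B1–B4
Every bag has size at most 5, so the width is 5 − 1 = 4 and tw(G) ≤ 4. On the other hand G contains the 5-clique {0, 1, 2, 3, 7}. A clique must lie in a single bag of any decomposition, so no decomposition can have width below 4. Therefore the treewidth is 4.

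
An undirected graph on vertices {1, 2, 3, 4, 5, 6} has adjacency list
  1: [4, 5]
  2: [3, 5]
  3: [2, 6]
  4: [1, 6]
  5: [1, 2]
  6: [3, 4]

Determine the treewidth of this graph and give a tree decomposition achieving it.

Treewidth 2.
One optimal decomposition is:
Bags: B1 = {1, 4, 5}  B2 = {4, 5, 6}  B3 = {3, 5, 6}  B4 = {2, 3, 5}
Tree: B1–B2, B2–B3, B3–B4

Every bag has size at most 3, so the width is 3 − 1 = 2 and tw(G) ≤ 2. For the lower bound, G contains the cycle 5–1–4–6–3–2–5, so G is not a forest; only forests have treewidth ≤ 1, hence tw(G) ≥ 2. The upper and lower bounds meet at 2, so that is the treewidth.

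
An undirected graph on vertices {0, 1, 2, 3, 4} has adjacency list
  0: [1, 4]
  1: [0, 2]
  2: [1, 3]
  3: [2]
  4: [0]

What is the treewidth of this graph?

1

A width-1 tree decomposition is:
Bags: B1 = {0, 4}  B2 = {0, 1}  B3 = {1, 2}  B4 = {2, 3}
Tree: B1–B2, B2–B3, B3–B4
Every bag has size at most 2, so the width is 2 − 1 = 1 and tw(G) ≤ 1. Since G has at least one edge (e.g. 0–4), it is not an edgeless graph, so tw(G) ≥ 1. Hence tw(G) = 1 exactly.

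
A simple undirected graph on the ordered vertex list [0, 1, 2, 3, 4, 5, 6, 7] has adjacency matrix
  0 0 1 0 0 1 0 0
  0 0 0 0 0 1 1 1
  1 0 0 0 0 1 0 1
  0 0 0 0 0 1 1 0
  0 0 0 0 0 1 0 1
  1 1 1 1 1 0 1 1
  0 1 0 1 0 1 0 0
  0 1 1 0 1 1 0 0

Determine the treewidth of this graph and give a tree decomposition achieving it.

Every bag has size at most 3, so the width is 3 − 1 = 2 and tw(G) ≤ 2. Conversely, {0, 2, 5} is a clique of size 3, and the vertices of any clique must share a bag in every tree decomposition; so some bag has ≥ 3 vertices and tw(G) ≥ 2. The upper and lower bounds meet at 2, so that is the treewidth.

Treewidth 2.
One such decomposition:
Bags: B1 = {0, 2, 5}  B2 = {2, 5, 7}  B3 = {1, 5, 7}  B4 = {1, 5, 6}  B5 = {3, 5, 6}  B6 = {4, 5, 7}
Tree: B1–B2, B2–B3, B3–B4, B4–B5, B2–B6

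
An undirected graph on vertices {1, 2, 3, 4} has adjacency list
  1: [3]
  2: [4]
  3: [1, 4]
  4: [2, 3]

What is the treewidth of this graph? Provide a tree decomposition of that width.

Every bag has size at most 2, so the width is 2 − 1 = 1 and tw(G) ≤ 1. Since G has at least one edge (e.g. 3–4), it is not an edgeless graph, so tw(G) ≥ 1. The upper and lower bounds meet at 1, so that is the treewidth.

Treewidth 1.
One such decomposition:
Bags: B1 = {3, 4}  B2 = {2, 4}  B3 = {1, 3}
Tree: B1–B2, B1–B3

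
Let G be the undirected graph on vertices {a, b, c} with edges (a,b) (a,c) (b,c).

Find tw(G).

A width-2 tree decomposition is:
Bags: B1 = {a, b, c}
Tree: (single bag)
With just one bag of size 3, the width is 3 − 1 = 2, so tw(G) ≤ 2. For the lower bound, the 3 vertices {a, b, c} are pairwise adjacent, and any tree decomposition puts a clique entirely inside one bag — forcing width ≥ 2. Hence tw(G) = 2 exactly.

2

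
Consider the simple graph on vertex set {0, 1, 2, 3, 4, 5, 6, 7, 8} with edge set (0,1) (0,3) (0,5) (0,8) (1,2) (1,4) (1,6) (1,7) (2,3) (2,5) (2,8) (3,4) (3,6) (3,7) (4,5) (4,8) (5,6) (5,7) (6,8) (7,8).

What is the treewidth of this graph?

4

A width-4 tree decomposition is:
Bags: B1 = {1, 3, 4, 5, 8}  B2 = {1, 2, 3, 5, 8}  B3 = {0, 1, 3, 5, 8}  B4 = {1, 3, 5, 6, 8}  B5 = {1, 3, 5, 7, 8}
Tree: B1–B2, B2–B3, B3–B4, B4–B5
Each bag holds 5 vertices, so the decomposition has width 4, which upper-bounds the treewidth. For the lower bound: the 5 vertex sets {4,5}, {1,2}, {0,3}, {8}, {6} are disjoint, each induces a connected subgraph, and every pair is joined by at least one edge of G. Contracting each set to a single vertex therefore yields K_{5} as a minor, and since treewidth is minor-monotone, tw(G) ≥ tw(K_{5}) = 4. Therefore the treewidth is 4.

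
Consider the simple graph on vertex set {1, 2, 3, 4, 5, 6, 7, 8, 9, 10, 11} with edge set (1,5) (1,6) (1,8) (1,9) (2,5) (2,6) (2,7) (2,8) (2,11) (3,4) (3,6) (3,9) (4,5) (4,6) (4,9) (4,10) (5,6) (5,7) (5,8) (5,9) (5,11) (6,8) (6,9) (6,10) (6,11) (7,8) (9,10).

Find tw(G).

3

A width-3 tree decomposition is:
Bags: B1 = {1, 5, 6, 9}  B2 = {1, 5, 6, 8}  B3 = {4, 5, 6, 9}  B4 = {2, 5, 6, 8}  B5 = {3, 4, 6, 9}  B6 = {2, 5, 7, 8}  B7 = {2, 5, 6, 11}  B8 = {4, 6, 9, 10}
Tree: B1–B2, B1–B3, B2–B4, B3–B5, B4–B6, B4–B7, B5–B8
Every bag has size at most 4, so the width is 4 − 1 = 3 and tw(G) ≤ 3. Conversely, {4, 6, 9, 10} is a clique of size 4, and the vertices of any clique must share a bag in every tree decomposition; so some bag has ≥ 4 vertices and tw(G) ≥ 3. The upper and lower bounds meet at 3, so that is the treewidth.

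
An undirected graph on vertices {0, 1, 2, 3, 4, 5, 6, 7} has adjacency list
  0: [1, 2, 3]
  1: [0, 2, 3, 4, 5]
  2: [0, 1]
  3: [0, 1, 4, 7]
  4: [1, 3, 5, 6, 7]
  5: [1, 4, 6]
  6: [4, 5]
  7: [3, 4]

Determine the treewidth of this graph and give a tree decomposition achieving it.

Treewidth 2.
One optimal decomposition is:
Bags: B1 = {4, 5, 6}  B2 = {1, 4, 5}  B3 = {1, 3, 4}  B4 = {0, 1, 3}  B5 = {3, 4, 7}  B6 = {0, 1, 2}
Tree: B1–B2, B2–B3, B3–B4, B3–B5, B4–B6

Every bag has size at most 3, so the width is 3 − 1 = 2 and tw(G) ≤ 2. Conversely, {0, 1, 2} is a clique of size 3, and the vertices of any clique must share a bag in every tree decomposition; so some bag has ≥ 3 vertices and tw(G) ≥ 2. The upper and lower bounds meet at 2, so that is the treewidth.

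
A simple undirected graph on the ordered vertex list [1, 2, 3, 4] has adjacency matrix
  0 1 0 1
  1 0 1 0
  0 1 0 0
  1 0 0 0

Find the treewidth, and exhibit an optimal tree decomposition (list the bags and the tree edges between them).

Treewidth 1.
One such decomposition:
Bags: B1 = {1, 2}  B2 = {2, 3}  B3 = {1, 4}
Tree: B1–B2, B1–B3

The largest bag has 2 vertices, giving width 1; this decomposition certifies tw(G) ≤ 1. Any graph with an edge has treewidth ≥ 1, and G has the edge 1–2. Combining the bounds, tw(G) = 1.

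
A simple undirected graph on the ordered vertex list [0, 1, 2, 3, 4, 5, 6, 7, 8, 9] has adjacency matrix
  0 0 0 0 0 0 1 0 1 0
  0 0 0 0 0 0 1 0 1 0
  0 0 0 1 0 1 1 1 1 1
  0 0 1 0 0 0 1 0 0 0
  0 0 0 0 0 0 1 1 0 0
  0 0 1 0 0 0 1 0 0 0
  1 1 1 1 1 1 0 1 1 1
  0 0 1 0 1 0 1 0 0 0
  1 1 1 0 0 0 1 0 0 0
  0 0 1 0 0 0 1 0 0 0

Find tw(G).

A width-2 tree decomposition is:
Bags: B1 = {0, 6, 8}  B2 = {2, 6, 8}  B3 = {2, 6, 7}  B4 = {2, 6, 9}  B5 = {2, 3, 6}  B6 = {4, 6, 7}  B7 = {1, 6, 8}  B8 = {2, 5, 6}
Tree: B1–B2, B2–B3, B2–B4, B3–B5, B3–B6, B1–B7, B5–B8
The largest bag has 3 vertices, giving width 2; this decomposition certifies tw(G) ≤ 2. For the lower bound, the 3 vertices {0, 6, 8} are pairwise adjacent, and any tree decomposition puts a clique entirely inside one bag — forcing width ≥ 2. Therefore the treewidth is 2.

2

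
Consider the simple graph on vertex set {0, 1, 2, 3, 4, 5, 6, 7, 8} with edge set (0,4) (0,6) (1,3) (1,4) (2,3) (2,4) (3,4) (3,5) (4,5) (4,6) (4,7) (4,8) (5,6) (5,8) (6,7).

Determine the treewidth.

2

A width-2 tree decomposition is:
Bags: B1 = {3, 4, 5}  B2 = {4, 5, 6}  B3 = {4, 5, 8}  B4 = {2, 3, 4}  B5 = {4, 6, 7}  B6 = {1, 3, 4}  B7 = {0, 4, 6}
Tree: B1–B2, B2–B3, B1–B4, B2–B5, B4–B6, B2–B7
The largest bag has 3 vertices, giving width 2; this decomposition certifies tw(G) ≤ 2. On the other hand G contains the 3-clique {0, 4, 6}. A clique must lie in a single bag of any decomposition, so no decomposition can have width below 2. Therefore the treewidth is 2.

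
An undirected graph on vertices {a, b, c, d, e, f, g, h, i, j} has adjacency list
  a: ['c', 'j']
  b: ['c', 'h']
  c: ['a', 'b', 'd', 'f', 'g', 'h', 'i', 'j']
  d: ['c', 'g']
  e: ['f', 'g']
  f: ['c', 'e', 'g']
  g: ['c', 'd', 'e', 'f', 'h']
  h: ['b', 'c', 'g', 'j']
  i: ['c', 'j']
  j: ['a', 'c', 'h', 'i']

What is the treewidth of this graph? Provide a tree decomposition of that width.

Every bag has size at most 3, so the width is 3 − 1 = 2 and tw(G) ≤ 2. Conversely, {e, f, g} is a clique of size 3, and the vertices of any clique must share a bag in every tree decomposition; so some bag has ≥ 3 vertices and tw(G) ≥ 2. Hence tw(G) = 2 exactly.

Treewidth 2.
Bags: B1 = {c, f, g}  B2 = {c, g, h}  B3 = {e, f, g}  B4 = {c, h, j}  B5 = {a, c, j}  B6 = {b, c, h}  B7 = {c, i, j}  B8 = {c, d, g}
Tree: B1–B2, B1–B3, B2–B4, B4–B5, B2–B6, B4–B7, B2–B8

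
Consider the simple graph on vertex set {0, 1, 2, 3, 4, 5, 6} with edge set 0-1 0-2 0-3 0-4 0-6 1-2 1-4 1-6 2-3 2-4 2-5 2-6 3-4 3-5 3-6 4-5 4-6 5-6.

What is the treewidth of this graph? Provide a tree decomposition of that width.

Every bag has size at most 5, so the width is 5 − 1 = 4 and tw(G) ≤ 4. For the lower bound, the 5 vertices {0, 1, 2, 4, 6} are pairwise adjacent, and any tree decomposition puts a clique entirely inside one bag — forcing width ≥ 4. Therefore the treewidth is 4.

Treewidth 4.
One such decomposition:
Bags: B1 = {0, 1, 2, 4, 6}  B2 = {0, 2, 3, 4, 6}  B3 = {2, 3, 4, 5, 6}
Tree: B1–B2, B2–B3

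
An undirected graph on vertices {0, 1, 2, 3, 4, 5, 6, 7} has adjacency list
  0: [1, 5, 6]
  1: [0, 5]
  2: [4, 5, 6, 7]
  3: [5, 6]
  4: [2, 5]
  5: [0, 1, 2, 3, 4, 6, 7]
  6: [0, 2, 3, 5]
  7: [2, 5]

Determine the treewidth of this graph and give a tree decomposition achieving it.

The largest bag has 3 vertices, giving width 2; this decomposition certifies tw(G) ≤ 2. Conversely, {0, 1, 5} is a clique of size 3, and the vertices of any clique must share a bag in every tree decomposition; so some bag has ≥ 3 vertices and tw(G) ≥ 2. The upper and lower bounds meet at 2, so that is the treewidth.

Treewidth 2.
Bags: B1 = {2, 5, 6}  B2 = {2, 5, 7}  B3 = {0, 5, 6}  B4 = {3, 5, 6}  B5 = {2, 4, 5}  B6 = {0, 1, 5}
Tree: B1–B2, B1–B3, B1–B4, B1–B5, B3–B6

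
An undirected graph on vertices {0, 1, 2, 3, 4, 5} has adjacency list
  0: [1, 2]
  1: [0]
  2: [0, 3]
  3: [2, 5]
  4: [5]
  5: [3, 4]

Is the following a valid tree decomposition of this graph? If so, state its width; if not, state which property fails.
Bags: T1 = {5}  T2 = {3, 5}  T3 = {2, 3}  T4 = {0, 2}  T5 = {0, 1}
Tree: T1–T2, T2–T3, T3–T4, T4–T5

No — vertex 4 appears in no bag.

A tree decomposition must satisfy three properties: every vertex lies in some bag; for every edge, both endpoints lie together in some bag; and for every vertex, the bags containing it form a connected subtree. Here vertex 4 appears in no bag, so the decomposition is invalid.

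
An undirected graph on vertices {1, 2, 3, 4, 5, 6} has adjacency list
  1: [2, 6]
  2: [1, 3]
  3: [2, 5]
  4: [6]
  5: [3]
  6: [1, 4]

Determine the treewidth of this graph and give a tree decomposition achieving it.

Every bag has size at most 2, so the width is 2 − 1 = 1 and tw(G) ≤ 1. Any graph with an edge has treewidth ≥ 1, and G has the edge 4–6. The upper and lower bounds meet at 1, so that is the treewidth.

Treewidth 1.
Bags: B1 = {4, 6}  B2 = {1, 6}  B3 = {1, 2}  B4 = {2, 3}  B5 = {3, 5}
Tree: B1–B2, B2–B3, B3–B4, B4–B5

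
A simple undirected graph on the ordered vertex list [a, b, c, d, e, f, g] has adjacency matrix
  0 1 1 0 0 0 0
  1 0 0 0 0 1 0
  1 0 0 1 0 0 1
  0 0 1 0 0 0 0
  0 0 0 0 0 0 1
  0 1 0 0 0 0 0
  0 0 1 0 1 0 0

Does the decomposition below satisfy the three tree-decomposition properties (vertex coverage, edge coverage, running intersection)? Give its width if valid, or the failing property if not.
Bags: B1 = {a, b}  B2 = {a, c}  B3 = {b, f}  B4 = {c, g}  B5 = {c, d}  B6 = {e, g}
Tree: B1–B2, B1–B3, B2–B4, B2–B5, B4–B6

Yes; width 1.

Vertex coverage: the bags together contain {a, b, c, d, e, f, g}, the full vertex set. Edge coverage: each edge of G has both endpoints in at least one bag. Running intersection: for every vertex, the bags containing it form a connected subtree. All three properties hold, so this is a valid tree decomposition of width max|bag| − 1 = 1, and hence tw(G) ≤ 1.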